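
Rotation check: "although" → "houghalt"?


Word: "although", Candidate: "houghalt"
Method: check if candidate is substring of word+word
"althoughalthough" contains "houghalt"? Yes
Is rotation = Yes


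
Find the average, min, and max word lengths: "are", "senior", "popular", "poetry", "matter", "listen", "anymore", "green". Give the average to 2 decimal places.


Lengths: "are"=3, "senior"=6, "popular"=7, "poetry"=6, "matter"=6, "listen"=6, "anymore"=7, "green"=5
Sum = 46, Count = 8
Average = 46/8 = 5.75
= avg=5.75, min=3, max=7


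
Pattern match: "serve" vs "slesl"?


Pattern of "serve": [0, 1, 2, 3, 1]
Pattern of "slesl": [0, 1, 2, 0, 1]
Patterns do not match
Same pattern = No


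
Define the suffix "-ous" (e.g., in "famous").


Suffix: -ous
Example: famous (fame + -ous, with a spelling change)
Meaning = having quality of


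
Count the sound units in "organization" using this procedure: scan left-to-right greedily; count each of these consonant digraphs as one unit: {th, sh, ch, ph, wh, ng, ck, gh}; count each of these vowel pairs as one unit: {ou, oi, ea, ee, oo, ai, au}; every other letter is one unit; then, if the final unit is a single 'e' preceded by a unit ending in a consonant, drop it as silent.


Word: "organization" (12 letters)
Left-to-right scan:
  [1] 'o' (letter)
  [2] 'r' (letter)
  [3] 'g' (letter)
  [4] 'a' (letter)
  [5] 'n' (letter)
  [6] 'i' (letter)
  [7] 'z' (letter)
  [8] 'a' (letter)
  [9] 't' (letter)
  [10] 'i' (letter)
  [11] 'o' (letter)
  [12] 'n' (letter)
Units from scan: 12
Sound units = 12 units


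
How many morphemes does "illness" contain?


Word: "illness"
Morphemes: ill | -ness
Each morpheme carries meaning
= 2 morphemes


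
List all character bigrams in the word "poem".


Word: "poem" (length 4)
Number of bigrams = 4 - 2 + 1 = 3
  Position 0: "po"
  Position 1: "oe"
  Position 2: "em"
Bigrams = "po", "oe", "em"


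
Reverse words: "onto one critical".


Original: "onto one critical"
Words (1..n): onto | one | critical
Reversed (n..1): critical | one | onto
Result = "critical one onto"


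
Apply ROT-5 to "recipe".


Word: "recipe"
Shift: 5
Each letter → (letter + shift) mod 26:
  'r' (17) + 5 = 22 → 'w'
  'e' (4) + 5 = 9 → 'j'
  'c' (2) + 5 = 7 → 'h'
  'i' (8) + 5 = 13 → 'n'
  'p' (15) + 5 = 20 → 'u'
  'e' (4) + 5 = 9 → 'j'
Result = "wjhnuj"


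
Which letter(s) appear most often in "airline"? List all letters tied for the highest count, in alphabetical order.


Word: "airline"
Letter counts:
  'a': 1
  'e': 1
  'i': 2
  'l': 1
  'n': 1
  'r': 1
Maximum count = 2
Most frequent = 'i' (2 times each)


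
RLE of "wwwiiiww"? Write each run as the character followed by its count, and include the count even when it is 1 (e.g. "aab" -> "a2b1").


String: "wwwiiiww"
Scanning for consecutive runs:
  'w' x 3
  'i' x 3
  'w' x 2
RLE = "w3i3w2"


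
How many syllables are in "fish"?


Word: "fish"
Syllable breakdown: fish
Counting: 1 part
= 1 syllable


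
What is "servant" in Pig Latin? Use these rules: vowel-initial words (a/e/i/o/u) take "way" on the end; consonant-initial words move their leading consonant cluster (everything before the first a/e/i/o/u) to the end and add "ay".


Word: "servant"
Starts with consonant(s) → move to end, add 'ay'
Consonant cluster: "s"
Pig Latin = "ervantsay"


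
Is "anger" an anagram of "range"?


Word 1: "range" → sorted: aegnr
Word 2: "anger" → sorted: aegnr
Same letters? aegnr == aegnr
Anagram = Yes


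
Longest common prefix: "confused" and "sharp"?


Word 1: "confused"
Word 2: "sharp"
Comparing from start:
  Pos 0: 'c' != 's' (stop)
LCP = "" (length 0)


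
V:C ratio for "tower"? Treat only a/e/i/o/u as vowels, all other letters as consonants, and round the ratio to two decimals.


Word: "tower"
Vowels (a,e,i,o,u): 2
Consonants: 3
Ratio = 2/3
= 0.67


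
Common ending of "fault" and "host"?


Word 1: "fault"
Word 2: "host"
Comparing from end:
  Pos -1: 't' == 't'
  Pos -2: 'l' != 's' (stop)
LCS = "t" (length 1)


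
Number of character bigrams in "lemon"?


Word: "lemon" (length 5)
Number of 2-grams = length - 2 + 1 = 5 - 2 + 1
= 4


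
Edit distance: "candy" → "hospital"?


Word 1: "candy" (length 5)
Word 2: "hospital" (length 8)
One optimal edit sequence (insert/delete/substitute each cost 1):
  1. insert 'h'  (+1)
  2. insert 'o'  (+1)
  3. insert 's'  (+1)
  4. substitute 'c' -> 'p'  (+1)
  5. substitute 'a' -> 'i'  (+1)
  6. substitute 'n' -> 't'  (+1)
  7. substitute 'd' -> 'a'  (+1)
  8. substitute 'y' -> 'l'  (+1)
Total edit operations: 8
Edit distance = 8


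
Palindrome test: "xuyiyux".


Word: "xuyiyux"
Reversed: "xuyiyux"
Forward == Backward? xuyiyux == xuyiyux
Palindrome = Yes


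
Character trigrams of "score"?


Word: "score" (length 5)
Number of trigrams = 5 - 3 + 1 = 3
  Position 0: "sco"
  Position 1: "cor"
  Position 2: "ore"
Trigrams = "sco", "cor", "ore"


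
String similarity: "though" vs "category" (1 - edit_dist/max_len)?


Word 1: "though" (length 6)
Word 2: "category" (length 8)
One optimal edit sequence:
  1. insert 'c'  (+1)
  2. insert 'a'  (+1)
  3. keep 't'
  4. substitute 'h' -> 'e'  (+1)
  5. substitute 'o' -> 'g'  (+1)
  6. substitute 'u' -> 'o'  (+1)
  7. substitute 'g' -> 'r'  (+1)
  8. substitute 'h' -> 'y'  (+1)
Edit distance = 7
Max length = max(6, 8) = 8
Similarity = 1 - 7/8
= 0.1250


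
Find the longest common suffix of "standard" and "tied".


Word 1: "standard"
Word 2: "tied"
Comparing from end:
  Pos -1: 'd' == 'd'
  Pos -2: 'r' != 'e' (stop)
LCS = "d" (length 1)


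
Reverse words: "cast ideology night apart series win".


Original: "cast ideology night apart series win"
Words (1..n): cast | ideology | night | apart | series | win
Reversed (n..1): win | series | apart | night | ideology | cast
Result = "win series apart night ideology cast"


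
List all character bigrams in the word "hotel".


Word: "hotel" (length 5)
Number of bigrams = 5 - 2 + 1 = 4
  Position 0: "ho"
  Position 1: "ot"
  Position 2: "te"
  Position 3: "el"
Bigrams = "ho", "ot", "te", "el"


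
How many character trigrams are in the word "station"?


Word: "station" (length 7)
Number of 3-grams = length - 3 + 1 = 7 - 3 + 1
= 5


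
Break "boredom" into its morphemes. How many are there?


Word: "boredom"
Morphemes: bore + -dom
Each morpheme carries meaning
= 2 morphemes


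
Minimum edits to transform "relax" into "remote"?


Word 1: "relax" (length 5)
Word 2: "remote" (length 6)
One optimal edit sequence (insert/delete/substitute each cost 1):
  1. keep 'r'
  2. keep 'e'
  3. insert 'm'  (+1)
  4. substitute 'l' -> 'o'  (+1)
  5. substitute 'a' -> 't'  (+1)
  6. substitute 'x' -> 'e'  (+1)
Total edit operations: 4
Edit distance = 4


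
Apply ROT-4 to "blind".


Word: "blind"
Shift: 4
Each letter → (letter + shift) mod 26:
  'b' (1) + 4 = 5 → 'f'
  'l' (11) + 4 = 15 → 'p'
  'i' (8) + 4 = 12 → 'm'
  'n' (13) + 4 = 17 → 'r'
  'd' (3) + 4 = 7 → 'h'
Result = "fpmrh"


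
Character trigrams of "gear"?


Word: "gear" (length 4)
Number of trigrams = 4 - 3 + 1 = 2
  Position 0: "gea"
  Position 1: "ear"
Trigrams = "gea", "ear"


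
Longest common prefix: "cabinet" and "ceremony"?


Word 1: "cabinet"
Word 2: "ceremony"
Comparing from start:
  Pos 0: 'c' == 'c'
  Pos 1: 'a' != 'e' (stop)
LCP = "c" (length 1)


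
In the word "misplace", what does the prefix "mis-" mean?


Prefix: mis-
Example: misplace = mis- + place
Meaning = wrongly


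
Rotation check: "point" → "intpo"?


Word: "point", Candidate: "intpo"
Method: check if candidate is substring of word+word
"pointpoint" contains "intpo"? Yes
Is rotation = Yes


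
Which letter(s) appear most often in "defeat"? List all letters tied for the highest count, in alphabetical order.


Word: "defeat"
Letter counts:
  'a': 1
  'd': 1
  'e': 2
  'f': 1
  't': 1
Maximum count = 2
Most frequent = 'e' (2 times each)


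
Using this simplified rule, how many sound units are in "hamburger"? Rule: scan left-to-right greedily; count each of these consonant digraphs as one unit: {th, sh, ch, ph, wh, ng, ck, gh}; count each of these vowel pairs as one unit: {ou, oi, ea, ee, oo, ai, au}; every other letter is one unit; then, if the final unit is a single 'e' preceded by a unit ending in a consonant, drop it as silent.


Word: "hamburger" (9 letters)
Left-to-right scan:
  1. 'h' (letter)
  2. 'a' (letter)
  3. 'm' (letter)
  4. 'b' (letter)
  5. 'u' (letter)
  6. 'r' (letter)
  7. 'g' (letter)
  8. 'e' (letter)
  9. 'r' (letter)
Units from scan: 9
Sound units = 9 units


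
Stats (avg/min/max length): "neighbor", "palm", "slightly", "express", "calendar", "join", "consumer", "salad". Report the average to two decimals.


Lengths: "neighbor"=8, "palm"=4, "slightly"=8, "express"=7, "calendar"=8, "join"=4, "consumer"=8, "salad"=5
Sum = 52, Count = 8
Average = 52/8 = 6.50
= avg=6.50, min=4, max=8


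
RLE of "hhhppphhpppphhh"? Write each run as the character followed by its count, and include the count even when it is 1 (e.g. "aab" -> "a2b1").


String: "hhhppphhpppphhh"
Scanning for consecutive runs:
  'h' x 3
  'p' x 3
  'h' x 2
  'p' x 4
  'h' x 3
RLE = "h3p3h2p4h3"


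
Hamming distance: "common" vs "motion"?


Comparing character by character (same length = 6):
  Pos 0: 'c' vs 'm' !=
  Pos 1: 'o' vs 'o' =
  Pos 2: 'm' vs 't' !=
  Pos 3: 'm' vs 'i' !=
  Pos 4: 'o' vs 'o' =
  Pos 5: 'n' vs 'n' =
Hamming distance = 3


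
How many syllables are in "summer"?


Word: "summer"
Syllable breakdown: sum-mer
Counting: 2 parts
= 2 syllables


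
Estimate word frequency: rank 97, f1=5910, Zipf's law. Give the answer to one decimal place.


Zipf's law: f(r) = f(1) / r
f(1) = 5910
f(97) = 5910 / 97
= 60.9 occurrences


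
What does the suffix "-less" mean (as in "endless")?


Suffix: -less
Example: endless = end + -less
Meaning = without


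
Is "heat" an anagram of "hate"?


Word 1: "hate" → sorted: aeht
Word 2: "heat" → sorted: aeht
Same letters? aeht == aeht
Anagram = Yes


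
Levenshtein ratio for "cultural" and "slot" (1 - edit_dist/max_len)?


Word 1: "cultural" (length 8)
Word 2: "slot" (length 4)
One optimal edit sequence:
  1. delete 'c'  (+1)
  2. substitute 'u' -> 's'  (+1)
  3. keep 'l'
  4. delete 't'  (+1)
  5. delete 'u'  (+1)
  6. delete 'r'  (+1)
  7. substitute 'a' -> 'o'  (+1)
  8. substitute 'l' -> 't'  (+1)
Edit distance = 7
Max length = max(8, 4) = 8
Similarity = 1 - 7/8
= 0.1250


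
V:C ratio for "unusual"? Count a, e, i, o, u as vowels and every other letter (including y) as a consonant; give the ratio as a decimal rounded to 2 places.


Word: "unusual"
Vowels (a,e,i,o,u): 4
Consonants: 3
Ratio = 4/3
= 1.33


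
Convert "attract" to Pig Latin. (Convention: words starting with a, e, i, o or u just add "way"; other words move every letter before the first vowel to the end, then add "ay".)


Word: "attract"
Starts with vowel → add 'way'
Pig Latin = "attractway"


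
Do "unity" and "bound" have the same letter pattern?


Pattern of "unity": [0, 1, 2, 3, 4]
Pattern of "bound": [0, 1, 2, 3, 4]
Patterns match
Same pattern = Yes


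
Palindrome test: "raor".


Word: "raor"
Reversed: "roar"
Forward == Backward? raor != roar
Palindrome = No


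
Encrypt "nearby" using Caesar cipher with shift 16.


Word: "nearby"
Shift: 16
Each letter → (letter + shift) mod 26:
  'n' (13) + 16 = 3 → 'd'
  'e' (4) + 16 = 20 → 'u'
  'a' (0) + 16 = 16 → 'q'
  'r' (17) + 16 = 7 → 'h'
  'b' (1) + 16 = 17 → 'r'
  'y' (24) + 16 = 14 → 'o'
Result = "duqhro"


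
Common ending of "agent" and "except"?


Word 1: "agent"
Word 2: "except"
Comparing from end:
  Pos -1: 't' == 't'
  Pos -2: 'n' != 'p' (stop)
LCS = "t" (length 1)


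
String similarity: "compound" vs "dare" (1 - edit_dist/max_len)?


Word 1: "compound" (length 8)
Word 2: "dare" (length 4)
One optimal edit sequence:
  1. delete 'c'  (+1)
  2. delete 'o'  (+1)
  3. delete 'm'  (+1)
  4. delete 'p'  (+1)
  5. substitute 'o' -> 'd'  (+1)
  6. substitute 'u' -> 'a'  (+1)
  7. substitute 'n' -> 'r'  (+1)
  8. substitute 'd' -> 'e'  (+1)
Edit distance = 8
Max length = max(8, 4) = 8
Similarity = 1 - 8/8
= 0.0000


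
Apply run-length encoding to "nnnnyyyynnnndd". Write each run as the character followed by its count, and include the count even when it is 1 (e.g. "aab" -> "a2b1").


String: "nnnnyyyynnnndd"
Scanning for consecutive runs:
  'n' x 4
  'y' x 4
  'n' x 4
  'd' x 2
RLE = "n4y4n4d2"


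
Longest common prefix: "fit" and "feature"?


Word 1: "fit"
Word 2: "feature"
Comparing from start:
  Pos 0: 'f' == 'f'
  Pos 1: 'i' != 'e' (stop)
LCP = "f" (length 1)


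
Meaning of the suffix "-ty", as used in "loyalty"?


Suffix: -ty
Example: loyalty = loyal + -ty
Meaning = quality of


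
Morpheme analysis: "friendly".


Word: "friendly"
Morphemes: friend | -ly
Each morpheme carries meaning
= 2 morphemes


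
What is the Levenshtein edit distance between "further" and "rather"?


Word 1: "further" (length 7)
Word 2: "rather" (length 6)
One optimal edit sequence (insert/delete/substitute each cost 1):
  1. delete 'f'  (+1)
  2. substitute 'u' -> 'r'  (+1)
  3. substitute 'r' -> 'a'  (+1)
  4. keep 't'
  5. keep 'h'
  6. keep 'e'
  7. keep 'r'
Total edit operations: 3
Edit distance = 3


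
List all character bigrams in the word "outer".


Word: "outer" (length 5)
Number of bigrams = 5 - 2 + 1 = 4
  Position 0: "ou"
  Position 1: "ut"
  Position 2: "te"
  Position 3: "er"
Bigrams = "ou", "ut", "te", "er"


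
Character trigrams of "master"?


Word: "master" (length 6)
Number of trigrams = 6 - 3 + 1 = 4
  Position 0: "mas"
  Position 1: "ast"
  Position 2: "ste"
  Position 3: "ter"
Trigrams = "mas", "ast", "ste", "ter"


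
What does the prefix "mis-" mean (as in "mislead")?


Prefix: mis-
As in: mislead -> mis- + lead
Meaning = wrongly


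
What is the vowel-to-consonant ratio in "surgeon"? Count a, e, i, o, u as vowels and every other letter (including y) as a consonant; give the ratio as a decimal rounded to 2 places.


Word: "surgeon"
Vowels (a,e,i,o,u): 3
Consonants: 4
Ratio = 3/4
= 0.75


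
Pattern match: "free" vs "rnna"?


Pattern of "free": [0, 1, 2, 2]
Pattern of "rnna": [0, 1, 1, 2]
Patterns do not match
Same pattern = No


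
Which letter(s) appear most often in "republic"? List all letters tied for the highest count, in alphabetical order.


Word: "republic"
Letter counts:
  'b': 1
  'c': 1
  'e': 1
  'i': 1
  'l': 1
  'p': 1
  'r': 1
  'u': 1
Maximum count = 1
Most frequent = 'b', 'c', 'e', 'i', 'l', 'p', 'r', 'u' (1 time each)


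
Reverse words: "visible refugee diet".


Original: "visible refugee diet"
Words (1..n): visible | refugee | diet
Reversed (n..1): diet | refugee | visible
Result = "diet refugee visible"


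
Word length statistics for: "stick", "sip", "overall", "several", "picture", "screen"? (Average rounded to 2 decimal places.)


Lengths: "stick"=5, "sip"=3, "overall"=7, "several"=7, "picture"=7, "screen"=6
Sum = 35, Count = 6
Average = 35/6 = 5.83
= avg=5.83, min=3, max=7


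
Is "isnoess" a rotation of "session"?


Word: "session", Candidate: "isnoess"
Method: check if candidate is substring of word+word
"sessionsession" contains "isnoess"? No
Is rotation = No


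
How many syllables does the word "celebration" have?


Word: "celebration"
Syllable breakdown: cel · e · bra · tion
Counting: 4 parts
= 4 syllables


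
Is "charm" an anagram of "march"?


Word 1: "march" → sorted: achmr
Word 2: "charm" → sorted: achmr
Same letters? achmr == achmr
Anagram = Yes


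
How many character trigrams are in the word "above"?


Word: "above" (length 5)
Number of 3-grams = length - 3 + 1 = 5 - 3 + 1
= 3


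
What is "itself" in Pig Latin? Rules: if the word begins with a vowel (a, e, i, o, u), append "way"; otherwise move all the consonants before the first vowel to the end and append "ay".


Word: "itself"
Starts with vowel → add 'way'
Pig Latin = "itselfway"


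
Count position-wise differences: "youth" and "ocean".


Comparing character by character (same length = 5):
  Pos 0: 'y' vs 'o' !=
  Pos 1: 'o' vs 'c' !=
  Pos 2: 'u' vs 'e' !=
  Pos 3: 't' vs 'a' !=
  Pos 4: 'h' vs 'n' !=
Hamming distance = 5


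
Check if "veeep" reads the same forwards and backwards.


Word: "veeep"
Reversed: "peeev"
Forward == Backward? veeep != peeev
Palindrome = No


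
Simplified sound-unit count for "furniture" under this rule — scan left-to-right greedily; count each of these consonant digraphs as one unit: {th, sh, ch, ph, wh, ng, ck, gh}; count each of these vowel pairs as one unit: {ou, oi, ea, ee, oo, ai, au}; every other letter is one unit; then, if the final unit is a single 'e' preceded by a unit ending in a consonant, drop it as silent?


Word: "furniture" (9 letters)
Left-to-right scan:
  1. 'f' (letter)
  2. 'u' (letter)
  3. 'r' (letter)
  4. 'n' (letter)
  5. 'i' (letter)
  6. 't' (letter)
  7. 'u' (letter)
  8. 'r' (letter)
  9. 'e' (letter)
Units from scan: 9
Final unit is 'e' after a consonant -> drop as silent (-1)
Sound units = 8 units


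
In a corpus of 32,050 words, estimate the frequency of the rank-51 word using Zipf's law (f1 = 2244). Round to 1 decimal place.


Zipf's law: f(r) = f(1) / r
f(1) = 2244
f(51) = 2244 / 51
= 44.0 occurrences


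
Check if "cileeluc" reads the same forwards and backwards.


Word: "cileeluc"
Reversed: "culeelic"
Forward == Backward? cileeluc != culeelic
Palindrome = No


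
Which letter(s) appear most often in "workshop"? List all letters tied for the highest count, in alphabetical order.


Word: "workshop"
Letter counts:
  'h': 1
  'k': 1
  'o': 2
  'p': 1
  'r': 1
  's': 1
  'w': 1
Maximum count = 2
Most frequent = 'o' (2 times each)


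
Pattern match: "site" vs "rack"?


Pattern of "site": [0, 1, 2, 3]
Pattern of "rack": [0, 1, 2, 3]
Patterns match
Same pattern = Yes


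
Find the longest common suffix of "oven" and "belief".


Word 1: "oven"
Word 2: "belief"
Comparing from end:
  Pos -1: 'n' != 'f' (stop)
LCS = "" (length 0)


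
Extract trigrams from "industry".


Word: "industry" (length 8)
Number of trigrams = 8 - 3 + 1 = 6
  Position 0: "ind"
  Position 1: "ndu"
  Position 2: "dus"
  Position 3: "ust"
  Position 4: "str"
  Position 5: "try"
Trigrams = "ind", "ndu", "dus", "ust", "str", "try"


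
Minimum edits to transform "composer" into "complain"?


Word 1: "composer" (length 8)
Word 2: "complain" (length 8)
One optimal edit sequence (insert/delete/substitute each cost 1):
  1. keep 'c'
  2. keep 'o'
  3. keep 'm'
  4. keep 'p'
  5. substitute 'o' -> 'l'  (+1)
  6. substitute 's' -> 'a'  (+1)
  7. substitute 'e' -> 'i'  (+1)
  8. substitute 'r' -> 'n'  (+1)
Total edit operations: 4
Edit distance = 4


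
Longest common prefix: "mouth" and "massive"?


Word 1: "mouth"
Word 2: "massive"
Comparing from start:
  Pos 0: 'm' == 'm'
  Pos 1: 'o' != 'a' (stop)
LCP = "m" (length 1)


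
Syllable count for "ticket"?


Word: "ticket"
Syllable breakdown: tick · et
Counting: 2 parts
= 2 syllables


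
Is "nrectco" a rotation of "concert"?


Word: "concert", Candidate: "nrectco"
Method: check if candidate is substring of word+word
"concertconcert" contains "nrectco"? No
Is rotation = No


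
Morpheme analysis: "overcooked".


Word: "overcooked"
Morphemes: over- / cook / -ed
Each morpheme carries meaning
= 3 morphemes


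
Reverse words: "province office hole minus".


Original: "province office hole minus"
Words (1..n): province | office | hole | minus
Reversed (n..1): minus | hole | office | province
Result = "minus hole office province"


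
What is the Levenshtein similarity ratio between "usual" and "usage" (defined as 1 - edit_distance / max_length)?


Word 1: "usual" (length 5)
Word 2: "usage" (length 5)
One optimal edit sequence:
  1. keep 'u'
  2. keep 's'
  3. substitute 'u' -> 'a'  (+1)
  4. substitute 'a' -> 'g'  (+1)
  5. substitute 'l' -> 'e'  (+1)
Edit distance = 3
Max length = max(5, 5) = 5
Similarity = 1 - 3/5
= 0.4000


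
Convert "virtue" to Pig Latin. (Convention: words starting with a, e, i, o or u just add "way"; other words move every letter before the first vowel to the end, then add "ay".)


Word: "virtue"
Starts with consonant(s) → move to end, add 'ay'
Consonant cluster: "v"
Pig Latin = "irtuevay"


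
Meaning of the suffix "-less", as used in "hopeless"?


Suffix: -less
As in: hopeless -> hope + -less
Meaning = without


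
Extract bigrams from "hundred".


Word: "hundred" (length 7)
Number of bigrams = 7 - 2 + 1 = 6
  Position 0: "hu"
  Position 1: "un"
  Position 2: "nd"
  Position 3: "dr"
  Position 4: "re"
  Position 5: "ed"
Bigrams = "hu", "un", "nd", "dr", "re", "ed"


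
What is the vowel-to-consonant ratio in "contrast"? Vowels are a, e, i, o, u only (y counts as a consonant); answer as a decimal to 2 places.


Word: "contrast"
Vowels (a,e,i,o,u): 2
Consonants: 6
Ratio = 2/6
= 0.33


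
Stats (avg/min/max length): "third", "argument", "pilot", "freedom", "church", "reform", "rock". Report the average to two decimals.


Lengths: "third"=5, "argument"=8, "pilot"=5, "freedom"=7, "church"=6, "reform"=6, "rock"=4
Sum = 41, Count = 7
Average = 41/7 = 5.86
= avg=5.86, min=4, max=8


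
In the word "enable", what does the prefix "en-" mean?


Prefix: en-
Example: enable (en- + able)
Meaning = cause to / put into


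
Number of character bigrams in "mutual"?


Word: "mutual" (length 6)
Number of 2-grams = length - 2 + 1 = 6 - 2 + 1
= 5


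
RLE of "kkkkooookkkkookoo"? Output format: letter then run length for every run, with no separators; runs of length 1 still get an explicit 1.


String: "kkkkooookkkkookoo"
Scanning for consecutive runs:
  'k' x 4
  'o' x 4
  'k' x 4
  'o' x 2
  'k' x 1
  'o' x 2
RLE = "k4o4k4o2k1o2"


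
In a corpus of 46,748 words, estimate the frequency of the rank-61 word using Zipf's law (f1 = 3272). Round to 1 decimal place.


Zipf's law: f(r) = f(1) / r
f(1) = 3272
f(61) = 3272 / 61
= 53.6 occurrences


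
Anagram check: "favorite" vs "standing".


Word 1: "favorite" → sorted: aefiortv
Word 2: "standing" → sorted: adginnst
Same letters? aefiortv != adginnst
Anagram = No


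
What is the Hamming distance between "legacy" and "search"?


Comparing character by character (same length = 6):
  Pos 0: 'l' vs 's' !=
  Pos 1: 'e' vs 'e' =
  Pos 2: 'g' vs 'a' !=
  Pos 3: 'a' vs 'r' !=
  Pos 4: 'c' vs 'c' =
  Pos 5: 'y' vs 'h' !=
Hamming distance = 4


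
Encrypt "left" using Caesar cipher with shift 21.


Word: "left"
Shift: 21
Each letter → (letter + shift) mod 26:
  'l' (11) + 21 = 6 → 'g'
  'e' (4) + 21 = 25 → 'z'
  'f' (5) + 21 = 0 → 'a'
  't' (19) + 21 = 14 → 'o'
Result = "gzao"


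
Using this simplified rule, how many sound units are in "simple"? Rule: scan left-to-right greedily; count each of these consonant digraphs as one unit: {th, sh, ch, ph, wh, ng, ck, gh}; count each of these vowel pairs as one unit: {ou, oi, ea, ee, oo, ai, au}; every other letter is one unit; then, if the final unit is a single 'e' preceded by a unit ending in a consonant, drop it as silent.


Word: "simple" (6 letters)
Left-to-right scan:
  (1) 's' (letter)
  (2) 'i' (letter)
  (3) 'm' (letter)
  (4) 'p' (letter)
  (5) 'l' (letter)
  (6) 'e' (letter)
Units from scan: 6
Final unit is 'e' after a consonant -> drop as silent (-1)
Sound units = 5 units


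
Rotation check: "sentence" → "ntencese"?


Word: "sentence", Candidate: "ntencese"
Method: check if candidate is substring of word+word
"sentencesentence" contains "ntencese"? Yes
Is rotation = Yes


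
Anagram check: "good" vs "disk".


Word 1: "good" → sorted: dgoo
Word 2: "disk" → sorted: diks
Same letters? dgoo != diks
Anagram = No


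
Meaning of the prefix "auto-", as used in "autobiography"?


Prefix: auto-
As in: autobiography -> auto- + biography
Meaning = self


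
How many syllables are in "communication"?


Word: "communication"
Syllable breakdown: com-mu-ni-ca-tion
Counting: 5 parts
= 5 syllables


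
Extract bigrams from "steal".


Word: "steal" (length 5)
Number of bigrams = 5 - 2 + 1 = 4
  Position 0: "st"
  Position 1: "te"
  Position 2: "ea"
  Position 3: "al"
Bigrams = "st", "te", "ea", "al"


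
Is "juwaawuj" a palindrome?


Word: "juwaawuj"
Reversed: "juwaawuj"
Forward == Backward? juwaawuj == juwaawuj
Palindrome = Yes


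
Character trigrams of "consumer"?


Word: "consumer" (length 8)
Number of trigrams = 8 - 3 + 1 = 6
  Position 0: "con"
  Position 1: "ons"
  Position 2: "nsu"
  Position 3: "sum"
  Position 4: "ume"
  Position 5: "mer"
Trigrams = "con", "ons", "nsu", "sum", "ume", "mer"


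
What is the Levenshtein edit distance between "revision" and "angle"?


Word 1: "revision" (length 8)
Word 2: "angle" (length 5)
One optimal edit sequence (insert/delete/substitute each cost 1):
  1. delete 'r'  (+1)
  2. delete 'e'  (+1)
  3. delete 'v'  (+1)
  4. substitute 'i' -> 'a'  (+1)
  5. substitute 's' -> 'n'  (+1)
  6. substitute 'i' -> 'g'  (+1)
  7. substitute 'o' -> 'l'  (+1)
  8. substitute 'n' -> 'e'  (+1)
Total edit operations: 8
Edit distance = 8


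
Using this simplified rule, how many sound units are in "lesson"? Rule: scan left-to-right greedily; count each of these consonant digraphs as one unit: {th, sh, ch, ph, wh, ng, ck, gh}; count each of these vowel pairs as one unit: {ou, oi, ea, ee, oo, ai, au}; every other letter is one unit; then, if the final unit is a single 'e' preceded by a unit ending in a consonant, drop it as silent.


Word: "lesson" (6 letters)
Left-to-right scan:
  (1) 'l' (letter)
  (2) 'e' (letter)
  (3) 's' (letter)
  (4) 's' (letter)
  (5) 'o' (letter)
  (6) 'n' (letter)
Units from scan: 6
Sound units = 6 units


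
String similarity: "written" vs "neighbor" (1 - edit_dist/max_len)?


Word 1: "written" (length 7)
Word 2: "neighbor" (length 8)
One optimal edit sequence:
  1. substitute 'w' -> 'n'  (+1)
  2. substitute 'r' -> 'e'  (+1)
  3. keep 'i'
  4. insert 'g'  (+1)
  5. substitute 't' -> 'h'  (+1)
  6. substitute 't' -> 'b'  (+1)
  7. substitute 'e' -> 'o'  (+1)
  8. substitute 'n' -> 'r'  (+1)
Edit distance = 7
Max length = max(7, 8) = 8
Similarity = 1 - 7/8
= 0.1250


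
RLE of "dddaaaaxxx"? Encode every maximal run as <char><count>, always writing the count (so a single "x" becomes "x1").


String: "dddaaaaxxx"
Scanning for consecutive runs:
  'd' x 3
  'a' x 4
  'x' x 3
RLE = "d3a4x3"


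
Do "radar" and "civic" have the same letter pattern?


Pattern of "radar": [0, 1, 2, 1, 0]
Pattern of "civic": [0, 1, 2, 1, 0]
Patterns match
Same pattern = Yes


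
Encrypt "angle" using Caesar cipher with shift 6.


Word: "angle"
Shift: 6
Each letter → (letter + shift) mod 26:
  'a' (0) + 6 = 6 → 'g'
  'n' (13) + 6 = 19 → 't'
  'g' (6) + 6 = 12 → 'm'
  'l' (11) + 6 = 17 → 'r'
  'e' (4) + 6 = 10 → 'k'
Result = "gtmrk"


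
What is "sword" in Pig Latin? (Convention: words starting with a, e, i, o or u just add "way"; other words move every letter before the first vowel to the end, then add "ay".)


Word: "sword"
Starts with consonant(s) → move to end, add 'ay'
Consonant cluster: "sw"
Pig Latin = "ordsway"


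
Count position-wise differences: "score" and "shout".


Comparing character by character (same length = 5):
  Pos 0: 's' vs 's' =
  Pos 1: 'c' vs 'h' !=
  Pos 2: 'o' vs 'o' =
  Pos 3: 'r' vs 'u' !=
  Pos 4: 'e' vs 't' !=
Hamming distance = 3


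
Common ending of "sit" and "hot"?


Word 1: "sit"
Word 2: "hot"
Comparing from end:
  Pos -1: 't' == 't'
  Pos -2: 'i' != 'o' (stop)
LCS = "t" (length 1)


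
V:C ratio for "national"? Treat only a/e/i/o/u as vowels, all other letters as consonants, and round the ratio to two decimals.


Word: "national"
Vowels (a,e,i,o,u): 4
Consonants: 4
Ratio = 4/4
= 1.00


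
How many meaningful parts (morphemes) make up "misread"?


Word: "misread"
Morphemes: mis- | read
Each morpheme carries meaning
= 2 morphemes


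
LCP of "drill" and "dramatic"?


Word 1: "drill"
Word 2: "dramatic"
Comparing from start:
  Pos 0: 'd' == 'd'
  Pos 1: 'r' == 'r'
  Pos 2: 'i' != 'a' (stop)
LCP = "dr" (length 2)


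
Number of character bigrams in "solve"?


Word: "solve" (length 5)
Number of 2-grams = length - 2 + 1 = 5 - 2 + 1
= 4


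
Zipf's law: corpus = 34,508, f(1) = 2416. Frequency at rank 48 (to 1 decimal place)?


Zipf's law: f(r) = f(1) / r
f(1) = 2416
f(48) = 2416 / 48
= 50.3 occurrences


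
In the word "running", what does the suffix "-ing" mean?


Suffix: -ing
Example: running (run + -ing, with a spelling change)
Meaning = present participle


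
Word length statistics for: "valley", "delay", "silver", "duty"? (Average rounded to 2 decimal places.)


Lengths: "valley"=6, "delay"=5, "silver"=6, "duty"=4
Sum = 21, Count = 4
Average = 21/4 = 5.25
= avg=5.25, min=4, max=6


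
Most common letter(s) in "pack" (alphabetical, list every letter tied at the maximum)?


Word: "pack"
Letter counts:
  'a': 1
  'c': 1
  'k': 1
  'p': 1
Maximum count = 1
Most frequent = 'a', 'c', 'k', 'p' (1 time each)


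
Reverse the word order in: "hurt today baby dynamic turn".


Original: "hurt today baby dynamic turn"
Words (1..n): hurt | today | baby | dynamic | turn
Reversed (n..1): turn | dynamic | baby | today | hurt
Result = "turn dynamic baby today hurt"


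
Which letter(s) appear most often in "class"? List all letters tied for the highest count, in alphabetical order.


Word: "class"
Letter counts:
  'a': 1
  'c': 1
  'l': 1
  's': 2
Maximum count = 2
Most frequent = 's' (2 times each)


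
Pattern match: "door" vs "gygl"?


Pattern of "door": [0, 1, 1, 2]
Pattern of "gygl": [0, 1, 0, 2]
Patterns do not match
Same pattern = No


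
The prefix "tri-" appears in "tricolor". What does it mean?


Prefix: tri-
Example: tricolor (tri- + color)
Meaning = three


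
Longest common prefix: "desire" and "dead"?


Word 1: "desire"
Word 2: "dead"
Comparing from start:
  Pos 0: 'd' == 'd'
  Pos 1: 'e' == 'e'
  Pos 2: 's' != 'a' (stop)
LCP = "de" (length 2)


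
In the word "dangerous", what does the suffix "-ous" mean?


Suffix: -ous
Example: dangerous = danger + -ous
Meaning = having quality of


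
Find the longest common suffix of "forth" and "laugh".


Word 1: "forth"
Word 2: "laugh"
Comparing from end:
  Pos -1: 'h' == 'h'
  Pos -2: 't' != 'g' (stop)
LCS = "h" (length 1)


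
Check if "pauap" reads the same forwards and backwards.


Word: "pauap"
Reversed: "pauap"
Forward == Backward? pauap == pauap
Palindrome = Yes


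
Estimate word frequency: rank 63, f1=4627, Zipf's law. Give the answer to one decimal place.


Zipf's law: f(r) = f(1) / r
f(1) = 4627
f(63) = 4627 / 63
= 73.4 occurrences


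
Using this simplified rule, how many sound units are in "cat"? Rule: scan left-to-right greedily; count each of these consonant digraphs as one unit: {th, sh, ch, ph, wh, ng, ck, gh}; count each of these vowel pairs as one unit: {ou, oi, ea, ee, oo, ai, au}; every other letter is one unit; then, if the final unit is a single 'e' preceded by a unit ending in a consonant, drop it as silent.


Word: "cat" (3 letters)
Left-to-right scan:
  [1] 'c' (letter)
  [2] 'a' (letter)
  [3] 't' (letter)
Units from scan: 3
Sound units = 3 units


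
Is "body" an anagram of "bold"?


Word 1: "bold" → sorted: bdlo
Word 2: "body" → sorted: bdoy
Same letters? bdlo != bdoy
Anagram = No


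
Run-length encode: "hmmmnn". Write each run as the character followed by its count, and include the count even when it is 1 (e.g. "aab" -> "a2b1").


String: "hmmmnn"
Scanning for consecutive runs:
  'h' x 1
  'm' x 3
  'n' x 2
RLE = "h1m3n2"


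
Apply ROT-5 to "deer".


Word: "deer"
Shift: 5
Each letter → (letter + shift) mod 26:
  'd' (3) + 5 = 8 → 'i'
  'e' (4) + 5 = 9 → 'j'
  'e' (4) + 5 = 9 → 'j'
  'r' (17) + 5 = 22 → 'w'
Result = "ijjw"


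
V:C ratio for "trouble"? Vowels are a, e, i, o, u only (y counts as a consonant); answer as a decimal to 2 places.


Word: "trouble"
Vowels (a,e,i,o,u): 3
Consonants: 4
Ratio = 3/4
= 0.75


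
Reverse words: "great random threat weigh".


Original: "great random threat weigh"
Words (1..n): great | random | threat | weigh
Reversed (n..1): weigh | threat | random | great
Result = "weigh threat random great"


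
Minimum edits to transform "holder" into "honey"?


Word 1: "holder" (length 6)
Word 2: "honey" (length 5)
One optimal edit sequence (insert/delete/substitute each cost 1):
  1. keep 'h'
  2. keep 'o'
  3. delete 'l'  (+1)
  4. substitute 'd' -> 'n'  (+1)
  5. keep 'e'
  6. substitute 'r' -> 'y'  (+1)
Total edit operations: 3
Edit distance = 3


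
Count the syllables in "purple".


Word: "purple"
Syllable breakdown: pur / ple
Counting: 2 parts
= 2 syllables


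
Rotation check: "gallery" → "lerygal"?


Word: "gallery", Candidate: "lerygal"
Method: check if candidate is substring of word+word
"gallerygallery" contains "lerygal"? Yes
Is rotation = Yes


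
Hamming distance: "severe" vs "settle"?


Comparing character by character (same length = 6):
  Pos 0: 's' vs 's' =
  Pos 1: 'e' vs 'e' =
  Pos 2: 'v' vs 't' !=
  Pos 3: 'e' vs 't' !=
  Pos 4: 'r' vs 'l' !=
  Pos 5: 'e' vs 'e' =
Hamming distance = 3


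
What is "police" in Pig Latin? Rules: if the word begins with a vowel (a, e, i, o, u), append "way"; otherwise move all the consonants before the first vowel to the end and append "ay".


Word: "police"
Starts with consonant(s) → move to end, add 'ay'
Consonant cluster: "p"
Pig Latin = "olicepay"


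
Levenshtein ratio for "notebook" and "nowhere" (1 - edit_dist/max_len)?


Word 1: "notebook" (length 8)
Word 2: "nowhere" (length 7)
One optimal edit sequence:
  1. keep 'n'
  2. keep 'o'
  3. delete 't'  (+1)
  4. substitute 'e' -> 'w'  (+1)
  5. substitute 'b' -> 'h'  (+1)
  6. substitute 'o' -> 'e'  (+1)
  7. substitute 'o' -> 'r'  (+1)
  8. substitute 'k' -> 'e'  (+1)
Edit distance = 6
Max length = max(8, 7) = 8
Similarity = 1 - 6/8
= 0.2500


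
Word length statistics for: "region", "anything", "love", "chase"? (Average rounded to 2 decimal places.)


Lengths: "region"=6, "anything"=8, "love"=4, "chase"=5
Sum = 23, Count = 4
Average = 23/4 = 5.75
= avg=5.75, min=4, max=8


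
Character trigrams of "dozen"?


Word: "dozen" (length 5)
Number of trigrams = 5 - 3 + 1 = 3
  Position 0: "doz"
  Position 1: "oze"
  Position 2: "zen"
Trigrams = "doz", "oze", "zen"


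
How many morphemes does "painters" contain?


Word: "painters"
Morphemes: paint | -er | -s
Each morpheme carries meaning
= 3 morphemes


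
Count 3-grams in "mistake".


Word: "mistake" (length 7)
Number of 3-grams = length - 3 + 1 = 7 - 3 + 1
= 5


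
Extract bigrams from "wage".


Word: "wage" (length 4)
Number of bigrams = 4 - 2 + 1 = 3
  Position 0: "wa"
  Position 1: "ag"
  Position 2: "ge"
Bigrams = "wa", "ag", "ge"


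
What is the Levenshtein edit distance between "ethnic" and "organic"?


Word 1: "ethnic" (length 6)
Word 2: "organic" (length 7)
One optimal edit sequence (insert/delete/substitute each cost 1):
  1. insert 'o'  (+1)
  2. substitute 'e' -> 'r'  (+1)
  3. substitute 't' -> 'g'  (+1)
  4. substitute 'h' -> 'a'  (+1)
  5. keep 'n'
  6. keep 'i'
  7. keep 'c'
Total edit operations: 4
Edit distance = 4


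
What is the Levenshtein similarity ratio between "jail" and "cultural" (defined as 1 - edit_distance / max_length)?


Word 1: "jail" (length 4)
Word 2: "cultural" (length 8)
One optimal edit sequence:
  1. insert 'c'  (+1)
  2. insert 'u'  (+1)
  3. insert 'l'  (+1)
  4. insert 't'  (+1)
  5. substitute 'j' -> 'u'  (+1)
  6. substitute 'a' -> 'r'  (+1)
  7. substitute 'i' -> 'a'  (+1)
  8. keep 'l'
Edit distance = 7
Max length = max(4, 8) = 8
Similarity = 1 - 7/8
= 0.1250


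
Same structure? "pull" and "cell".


Pattern of "pull": [0, 1, 2, 2]
Pattern of "cell": [0, 1, 2, 2]
Patterns match
Same pattern = Yes


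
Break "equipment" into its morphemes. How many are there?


Word: "equipment"
Morphemes: equip | -ment
Each morpheme carries meaning
= 2 morphemes


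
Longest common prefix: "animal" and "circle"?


Word 1: "animal"
Word 2: "circle"
Comparing from start:
  Pos 0: 'a' != 'c' (stop)
LCP = "" (length 0)


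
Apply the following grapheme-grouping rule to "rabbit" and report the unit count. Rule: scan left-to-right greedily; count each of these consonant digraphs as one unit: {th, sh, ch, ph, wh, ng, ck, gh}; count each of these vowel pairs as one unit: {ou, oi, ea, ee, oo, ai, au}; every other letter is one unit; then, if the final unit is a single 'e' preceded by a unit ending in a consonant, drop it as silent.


Word: "rabbit" (6 letters)
Left-to-right scan:
  1. 'r' (letter)
  2. 'a' (letter)
  3. 'b' (letter)
  4. 'b' (letter)
  5. 'i' (letter)
  6. 't' (letter)
Units from scan: 6
Sound units = 6 units


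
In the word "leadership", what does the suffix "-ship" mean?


Suffix: -ship
As in: leadership -> leader + -ship
Meaning = state / position


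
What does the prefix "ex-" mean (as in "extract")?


Prefix: ex-
Example: extract (ex- + tract)
Meaning = out / former


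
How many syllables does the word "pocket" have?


Word: "pocket"
Syllable breakdown: pock · et
Counting: 2 parts
= 2 syllables


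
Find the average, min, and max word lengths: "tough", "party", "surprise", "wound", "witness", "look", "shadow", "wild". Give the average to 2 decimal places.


Lengths: "tough"=5, "party"=5, "surprise"=8, "wound"=5, "witness"=7, "look"=4, "shadow"=6, "wild"=4
Sum = 44, Count = 8
Average = 44/8 = 5.50
= avg=5.50, min=4, max=8


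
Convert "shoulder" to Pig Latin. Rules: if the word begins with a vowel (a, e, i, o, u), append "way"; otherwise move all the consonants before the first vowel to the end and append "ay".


Word: "shoulder"
Starts with consonant(s) → move to end, add 'ay'
Consonant cluster: "sh"
Pig Latin = "ouldershay"


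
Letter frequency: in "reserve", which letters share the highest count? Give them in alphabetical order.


Word: "reserve"
Letter counts:
  'e': 3
  'r': 2
  's': 1
  'v': 1
Maximum count = 3
Most frequent = 'e' (3 times each)


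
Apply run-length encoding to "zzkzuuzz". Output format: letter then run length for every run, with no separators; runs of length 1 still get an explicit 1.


String: "zzkzuuzz"
Scanning for consecutive runs:
  'z' x 2
  'k' x 1
  'z' x 1
  'u' x 2
  'z' x 2
RLE = "z2k1z1u2z2"


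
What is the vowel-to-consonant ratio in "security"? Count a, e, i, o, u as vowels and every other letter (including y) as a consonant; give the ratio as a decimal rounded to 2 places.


Word: "security"
Vowels (a,e,i,o,u): 3
Consonants: 5
Ratio = 3/5
= 0.60


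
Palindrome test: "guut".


Word: "guut"
Reversed: "tuug"
Forward == Backward? guut != tuug
Palindrome = No


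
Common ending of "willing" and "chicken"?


Word 1: "willing"
Word 2: "chicken"
Comparing from end:
  Pos -1: 'g' != 'n' (stop)
LCS = "" (length 0)


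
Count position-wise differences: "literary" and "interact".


Comparing character by character (same length = 8):
  Pos 0: 'l' vs 'i' !=
  Pos 1: 'i' vs 'n' !=
  Pos 2: 't' vs 't' =
  Pos 3: 'e' vs 'e' =
  Pos 4: 'r' vs 'r' =
  Pos 5: 'a' vs 'a' =
  Pos 6: 'r' vs 'c' !=
  Pos 7: 'y' vs 't' !=
Hamming distance = 4


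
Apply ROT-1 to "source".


Word: "source"
Shift: 1
Each letter → (letter + shift) mod 26:
  's' (18) + 1 = 19 → 't'
  'o' (14) + 1 = 15 → 'p'
  'u' (20) + 1 = 21 → 'v'
  'r' (17) + 1 = 18 → 's'
  'c' (2) + 1 = 3 → 'd'
  'e' (4) + 1 = 5 → 'f'
Result = "tpvsdf"
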